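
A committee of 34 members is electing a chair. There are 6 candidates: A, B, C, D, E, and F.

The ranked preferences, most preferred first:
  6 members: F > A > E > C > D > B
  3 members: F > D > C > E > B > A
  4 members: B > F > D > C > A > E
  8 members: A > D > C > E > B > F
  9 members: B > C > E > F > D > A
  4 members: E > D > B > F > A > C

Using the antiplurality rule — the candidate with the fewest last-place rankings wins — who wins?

Last-place votes: A 12, B 6, C 4, D 0, E 4, F 8.

D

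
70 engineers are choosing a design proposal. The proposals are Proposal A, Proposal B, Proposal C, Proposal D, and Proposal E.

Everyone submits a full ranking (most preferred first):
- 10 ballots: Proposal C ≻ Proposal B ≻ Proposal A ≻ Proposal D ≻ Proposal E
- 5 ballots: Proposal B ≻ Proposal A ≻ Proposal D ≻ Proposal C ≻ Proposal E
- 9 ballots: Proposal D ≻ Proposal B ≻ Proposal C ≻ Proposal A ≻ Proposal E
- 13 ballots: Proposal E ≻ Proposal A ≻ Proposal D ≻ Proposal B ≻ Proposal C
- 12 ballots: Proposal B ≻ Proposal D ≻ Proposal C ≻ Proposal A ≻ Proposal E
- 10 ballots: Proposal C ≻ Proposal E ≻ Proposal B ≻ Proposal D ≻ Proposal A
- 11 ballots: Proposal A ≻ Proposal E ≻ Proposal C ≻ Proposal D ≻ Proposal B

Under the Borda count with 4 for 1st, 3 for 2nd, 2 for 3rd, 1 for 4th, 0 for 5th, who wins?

Proposal B

Proposal A: 10×2 + 5×3 + 9×1 + 13×3 + 12×1 + 10×0 + 11×4 = 139
Proposal B: 10×3 + 5×4 + 9×3 + 13×1 + 12×4 + 10×2 + 11×0 = 158
Proposal C: 10×4 + 5×1 + 9×2 + 13×0 + 12×2 + 10×4 + 11×2 = 149
Proposal D: 10×1 + 5×2 + 9×4 + 13×2 + 12×3 + 10×1 + 11×1 = 139
Proposal E: 10×0 + 5×0 + 9×0 + 13×4 + 12×0 + 10×3 + 11×3 = 115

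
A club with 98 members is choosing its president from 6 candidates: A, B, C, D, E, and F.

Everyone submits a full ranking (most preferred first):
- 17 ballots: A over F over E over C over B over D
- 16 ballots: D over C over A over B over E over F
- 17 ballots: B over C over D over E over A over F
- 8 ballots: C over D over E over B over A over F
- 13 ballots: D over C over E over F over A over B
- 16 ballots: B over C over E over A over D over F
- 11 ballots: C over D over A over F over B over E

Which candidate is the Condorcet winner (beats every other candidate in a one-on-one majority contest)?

C vs A: 81–17
C vs B: 65–33
C vs D: 69–29
C vs E: 81–17
C vs F: 81–17
C beats every other candidate.

C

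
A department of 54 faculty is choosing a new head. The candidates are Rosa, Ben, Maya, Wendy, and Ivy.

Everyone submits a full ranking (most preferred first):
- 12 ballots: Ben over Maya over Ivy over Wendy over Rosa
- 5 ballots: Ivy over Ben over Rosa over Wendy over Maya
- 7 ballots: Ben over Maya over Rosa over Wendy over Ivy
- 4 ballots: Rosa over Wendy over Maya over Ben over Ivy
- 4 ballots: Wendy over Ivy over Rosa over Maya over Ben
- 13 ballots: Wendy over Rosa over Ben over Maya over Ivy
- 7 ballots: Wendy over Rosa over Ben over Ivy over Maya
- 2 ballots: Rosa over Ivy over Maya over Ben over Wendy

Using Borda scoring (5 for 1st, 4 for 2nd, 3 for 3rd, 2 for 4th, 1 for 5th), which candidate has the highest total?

Rosa: 12×1 + 5×3 + 7×3 + 4×5 + 4×3 + 13×4 + 7×4 + 2×5 = 170
Ben: 12×5 + 5×4 + 7×5 + 4×2 + 4×1 + 13×3 + 7×3 + 2×2 = 191
Maya: 12×4 + 5×1 + 7×4 + 4×3 + 4×2 + 13×2 + 7×1 + 2×3 = 140
Wendy: 12×2 + 5×2 + 7×2 + 4×4 + 4×5 + 13×5 + 7×5 + 2×1 = 186
Ivy: 12×3 + 5×5 + 7×1 + 4×1 + 4×4 + 13×1 + 7×2 + 2×4 = 123

Ben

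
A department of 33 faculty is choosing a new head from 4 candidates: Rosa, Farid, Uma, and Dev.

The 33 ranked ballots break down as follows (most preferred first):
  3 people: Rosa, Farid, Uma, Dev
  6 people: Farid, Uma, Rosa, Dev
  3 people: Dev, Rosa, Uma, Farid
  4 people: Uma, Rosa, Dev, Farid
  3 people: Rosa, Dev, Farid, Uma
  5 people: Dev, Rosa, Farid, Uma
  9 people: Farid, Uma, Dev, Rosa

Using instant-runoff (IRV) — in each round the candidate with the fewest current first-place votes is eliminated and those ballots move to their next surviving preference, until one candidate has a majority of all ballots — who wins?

Rosa

Round 1: Rosa 6, Farid 15, Uma 4, Dev 8. Uma eliminated.
Round 2: Rosa 10, Farid 15, Dev 8. Dev eliminated.
Round 3: Rosa 18, Farid 15. Rosa has a majority (≥17).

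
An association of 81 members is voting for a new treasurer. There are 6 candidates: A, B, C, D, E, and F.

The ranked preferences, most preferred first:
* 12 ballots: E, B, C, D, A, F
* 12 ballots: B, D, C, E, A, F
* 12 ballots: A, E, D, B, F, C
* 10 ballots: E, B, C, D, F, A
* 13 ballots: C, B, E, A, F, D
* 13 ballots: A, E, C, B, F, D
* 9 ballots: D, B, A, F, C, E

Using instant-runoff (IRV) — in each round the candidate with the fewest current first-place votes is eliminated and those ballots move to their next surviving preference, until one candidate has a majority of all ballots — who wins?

Round 1: A 25, B 12, C 13, D 9, E 22, F 0. F eliminated.
Round 2: A 25, B 12, C 13, D 9, E 22. D eliminated.
Round 3: A 25, B 21, C 13, E 22. C eliminated.
Round 4: A 25, B 34, E 22. E eliminated.
Round 5: A 25, B 56. B has a majority (≥41).

B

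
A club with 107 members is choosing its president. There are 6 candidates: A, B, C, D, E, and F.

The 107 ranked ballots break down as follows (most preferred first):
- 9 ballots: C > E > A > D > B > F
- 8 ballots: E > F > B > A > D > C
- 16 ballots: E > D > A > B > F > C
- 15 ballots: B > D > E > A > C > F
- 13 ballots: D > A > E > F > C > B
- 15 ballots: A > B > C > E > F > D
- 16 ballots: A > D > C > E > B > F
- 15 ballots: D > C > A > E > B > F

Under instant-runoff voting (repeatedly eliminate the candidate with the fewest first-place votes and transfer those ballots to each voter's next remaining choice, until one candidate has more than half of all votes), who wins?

Round 1: A 31, B 15, C 9, D 28, E 24, F 0. F eliminated.
Round 2: A 31, B 15, C 9, D 28, E 24. C eliminated.
Round 3: A 31, B 15, D 28, E 33. B eliminated.
Round 4: A 31, D 43, E 33. A eliminated.
Round 5: D 59, E 48. D has a majority (≥54).

D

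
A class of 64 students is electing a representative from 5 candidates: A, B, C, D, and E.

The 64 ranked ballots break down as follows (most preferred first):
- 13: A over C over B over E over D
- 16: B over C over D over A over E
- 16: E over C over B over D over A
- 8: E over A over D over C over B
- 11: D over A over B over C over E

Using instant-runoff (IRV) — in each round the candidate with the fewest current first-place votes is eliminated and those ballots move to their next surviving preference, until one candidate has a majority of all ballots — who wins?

A

Round 1: A 13, B 16, C 0, D 11, E 24. C eliminated.
Round 2: A 13, B 16, D 11, E 24. D eliminated.
Round 3: A 24, B 16, E 24. B eliminated.
Round 4: A 40, E 24. A has a majority (≥33).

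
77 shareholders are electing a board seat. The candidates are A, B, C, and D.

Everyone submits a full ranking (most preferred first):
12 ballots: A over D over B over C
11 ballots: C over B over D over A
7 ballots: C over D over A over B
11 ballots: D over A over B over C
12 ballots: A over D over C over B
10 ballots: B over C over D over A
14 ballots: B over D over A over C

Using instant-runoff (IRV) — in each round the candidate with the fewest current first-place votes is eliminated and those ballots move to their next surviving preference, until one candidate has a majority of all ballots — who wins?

A

Round 1: A 24, B 24, C 18, D 11. D eliminated.
Round 2: A 35, B 24, C 18. C eliminated.
Round 3: A 42, B 35. A has a majority (≥39).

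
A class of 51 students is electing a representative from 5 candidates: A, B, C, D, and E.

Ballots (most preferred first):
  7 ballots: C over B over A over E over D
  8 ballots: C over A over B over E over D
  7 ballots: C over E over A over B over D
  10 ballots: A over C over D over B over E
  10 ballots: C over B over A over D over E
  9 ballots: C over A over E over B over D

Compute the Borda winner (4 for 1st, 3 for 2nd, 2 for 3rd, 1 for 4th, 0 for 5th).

A: 7×2 + 8×3 + 7×2 + 10×4 + 10×2 + 9×3 = 139
B: 7×3 + 8×2 + 7×1 + 10×1 + 10×3 + 9×1 = 93
C: 7×4 + 8×4 + 7×4 + 10×3 + 10×4 + 9×4 = 194
D: 7×0 + 8×0 + 7×0 + 10×2 + 10×1 + 9×0 = 30
E: 7×1 + 8×1 + 7×3 + 10×0 + 10×0 + 9×2 = 54

C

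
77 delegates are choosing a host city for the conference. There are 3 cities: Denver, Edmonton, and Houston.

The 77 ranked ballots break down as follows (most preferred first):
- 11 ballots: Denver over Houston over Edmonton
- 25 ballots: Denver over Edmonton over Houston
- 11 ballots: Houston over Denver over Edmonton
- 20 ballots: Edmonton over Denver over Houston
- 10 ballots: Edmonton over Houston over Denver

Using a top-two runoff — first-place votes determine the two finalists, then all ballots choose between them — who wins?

Round 1 first-place votes: Denver 36, Edmonton 30, Houston 11. Denver and Edmonton advance.
Runoff: Denver is ranked above Edmonton on 47 ballots, Edmonton above Denver on 30.

Denver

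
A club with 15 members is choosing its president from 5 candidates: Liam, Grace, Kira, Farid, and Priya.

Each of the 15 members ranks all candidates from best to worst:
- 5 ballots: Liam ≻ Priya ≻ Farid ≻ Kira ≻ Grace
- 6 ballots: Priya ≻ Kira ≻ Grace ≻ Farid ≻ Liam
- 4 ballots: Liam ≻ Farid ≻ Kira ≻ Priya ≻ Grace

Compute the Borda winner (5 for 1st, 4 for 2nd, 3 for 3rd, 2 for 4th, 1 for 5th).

Priya

Liam: 5×5 + 6×1 + 4×5 = 51
Grace: 5×1 + 6×3 + 4×1 = 27
Kira: 5×2 + 6×4 + 4×3 = 46
Farid: 5×3 + 6×2 + 4×4 = 43
Priya: 5×4 + 6×5 + 4×2 = 58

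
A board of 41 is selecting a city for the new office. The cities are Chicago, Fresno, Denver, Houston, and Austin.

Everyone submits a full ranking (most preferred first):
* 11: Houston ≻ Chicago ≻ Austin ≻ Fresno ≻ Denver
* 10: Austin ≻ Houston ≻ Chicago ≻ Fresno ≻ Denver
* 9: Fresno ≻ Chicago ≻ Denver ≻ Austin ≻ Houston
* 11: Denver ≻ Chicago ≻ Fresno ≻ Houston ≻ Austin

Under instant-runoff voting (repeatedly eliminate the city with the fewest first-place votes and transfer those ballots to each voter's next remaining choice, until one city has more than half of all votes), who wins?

Round 1: Chicago 0, Fresno 9, Denver 11, Houston 11, Austin 10. Chicago eliminated.
Round 2: Fresno 9, Denver 11, Houston 11, Austin 10. Fresno eliminated.
Round 3: Denver 20, Houston 11, Austin 10. Austin eliminated.
Round 4: Denver 20, Houston 21. Houston has a majority (≥21).

Houston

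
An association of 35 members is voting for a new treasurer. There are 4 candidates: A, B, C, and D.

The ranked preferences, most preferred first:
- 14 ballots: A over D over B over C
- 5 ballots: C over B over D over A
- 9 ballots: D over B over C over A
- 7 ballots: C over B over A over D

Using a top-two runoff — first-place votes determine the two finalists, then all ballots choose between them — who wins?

Round 1 first-place votes: A 14, B 0, C 12, D 9. A and C advance.
Runoff: A is ranked above C on 14 ballots, C above A on 21.

C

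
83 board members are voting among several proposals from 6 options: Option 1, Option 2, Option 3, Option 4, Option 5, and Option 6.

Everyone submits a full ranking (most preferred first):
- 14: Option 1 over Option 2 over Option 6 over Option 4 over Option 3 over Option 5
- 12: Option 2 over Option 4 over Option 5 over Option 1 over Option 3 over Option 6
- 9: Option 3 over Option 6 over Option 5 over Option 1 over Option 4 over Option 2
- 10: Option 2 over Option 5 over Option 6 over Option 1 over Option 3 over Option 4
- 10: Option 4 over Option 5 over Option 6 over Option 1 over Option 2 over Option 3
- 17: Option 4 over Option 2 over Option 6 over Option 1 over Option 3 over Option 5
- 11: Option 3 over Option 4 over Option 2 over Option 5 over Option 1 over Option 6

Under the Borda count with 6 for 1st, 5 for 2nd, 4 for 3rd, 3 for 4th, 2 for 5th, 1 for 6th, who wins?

Option 1: 14×6 + 12×3 + 9×3 + 10×3 + 10×3 + 17×3 + 11×2 = 280
Option 2: 14×5 + 12×6 + 9×1 + 10×6 + 10×2 + 17×5 + 11×4 = 360
Option 3: 14×2 + 12×2 + 9×6 + 10×2 + 10×1 + 17×2 + 11×6 = 236
Option 4: 14×3 + 12×5 + 9×2 + 10×1 + 10×6 + 17×6 + 11×5 = 347
Option 5: 14×1 + 12×4 + 9×4 + 10×5 + 10×5 + 17×1 + 11×3 = 248
Option 6: 14×4 + 12×1 + 9×5 + 10×4 + 10×4 + 17×4 + 11×1 = 272

Option 2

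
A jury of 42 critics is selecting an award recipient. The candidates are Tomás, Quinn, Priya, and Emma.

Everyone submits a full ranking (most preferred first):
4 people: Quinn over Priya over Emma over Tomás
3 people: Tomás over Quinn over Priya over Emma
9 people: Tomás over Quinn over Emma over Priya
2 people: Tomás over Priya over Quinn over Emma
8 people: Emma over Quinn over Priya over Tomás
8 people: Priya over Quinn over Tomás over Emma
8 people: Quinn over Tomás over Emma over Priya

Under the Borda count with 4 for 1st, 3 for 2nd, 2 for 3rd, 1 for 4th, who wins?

Quinn

Tomás: 4×1 + 3×4 + 9×4 + 2×4 + 8×1 + 8×2 + 8×3 = 108
Quinn: 4×4 + 3×3 + 9×3 + 2×2 + 8×3 + 8×3 + 8×4 = 136
Priya: 4×3 + 3×2 + 9×1 + 2×3 + 8×2 + 8×4 + 8×1 = 89
Emma: 4×2 + 3×1 + 9×2 + 2×1 + 8×4 + 8×1 + 8×2 = 87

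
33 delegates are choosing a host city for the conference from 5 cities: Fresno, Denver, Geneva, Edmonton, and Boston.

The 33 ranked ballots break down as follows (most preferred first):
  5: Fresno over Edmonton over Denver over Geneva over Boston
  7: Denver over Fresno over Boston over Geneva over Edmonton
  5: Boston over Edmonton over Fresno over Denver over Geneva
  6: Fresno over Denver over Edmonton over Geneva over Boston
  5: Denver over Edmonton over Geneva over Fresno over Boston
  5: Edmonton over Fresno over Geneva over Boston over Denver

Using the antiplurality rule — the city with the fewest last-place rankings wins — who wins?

Last-place votes: Fresno 0, Denver 5, Geneva 5, Edmonton 7, Boston 16.

Fresno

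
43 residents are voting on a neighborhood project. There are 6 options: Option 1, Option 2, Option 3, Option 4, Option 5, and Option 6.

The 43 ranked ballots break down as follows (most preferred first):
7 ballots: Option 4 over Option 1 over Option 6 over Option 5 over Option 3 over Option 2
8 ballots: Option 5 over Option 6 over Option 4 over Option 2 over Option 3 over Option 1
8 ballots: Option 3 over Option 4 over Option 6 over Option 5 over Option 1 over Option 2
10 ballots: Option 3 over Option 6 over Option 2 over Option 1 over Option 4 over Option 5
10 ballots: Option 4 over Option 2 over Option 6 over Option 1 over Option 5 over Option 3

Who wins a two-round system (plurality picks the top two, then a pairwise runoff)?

Round 1 first-place votes: Option 1 0, Option 2 0, Option 3 18, Option 4 17, Option 5 8, Option 6 0. Option 3 and Option 4 advance.
Runoff: Option 3 is ranked above Option 4 on 18 ballots, Option 4 above Option 3 on 25.

Option 4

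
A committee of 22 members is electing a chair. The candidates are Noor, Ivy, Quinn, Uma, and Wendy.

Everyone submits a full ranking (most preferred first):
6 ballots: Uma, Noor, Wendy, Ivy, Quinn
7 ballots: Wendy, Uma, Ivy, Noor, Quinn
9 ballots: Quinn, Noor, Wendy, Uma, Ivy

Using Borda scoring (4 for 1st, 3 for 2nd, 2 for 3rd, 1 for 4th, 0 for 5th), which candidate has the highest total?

Noor: 6×3 + 7×1 + 9×3 = 52
Ivy: 6×1 + 7×2 + 9×0 = 20
Quinn: 6×0 + 7×0 + 9×4 = 36
Uma: 6×4 + 7×3 + 9×1 = 54
Wendy: 6×2 + 7×4 + 9×2 = 58

Wendy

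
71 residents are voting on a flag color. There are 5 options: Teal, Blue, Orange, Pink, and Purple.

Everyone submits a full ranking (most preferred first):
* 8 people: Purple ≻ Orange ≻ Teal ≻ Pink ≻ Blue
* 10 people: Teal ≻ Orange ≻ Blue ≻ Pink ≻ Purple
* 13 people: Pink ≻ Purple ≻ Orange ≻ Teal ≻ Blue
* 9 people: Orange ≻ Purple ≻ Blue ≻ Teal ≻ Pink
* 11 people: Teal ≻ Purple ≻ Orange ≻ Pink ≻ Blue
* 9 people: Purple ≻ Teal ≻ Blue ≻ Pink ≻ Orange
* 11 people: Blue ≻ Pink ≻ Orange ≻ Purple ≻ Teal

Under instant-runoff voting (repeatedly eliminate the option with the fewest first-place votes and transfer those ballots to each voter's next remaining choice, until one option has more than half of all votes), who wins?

Purple

Round 1: Teal 21, Blue 11, Orange 9, Pink 13, Purple 17. Orange eliminated.
Round 2: Teal 21, Blue 11, Pink 13, Purple 26. Blue eliminated.
Round 3: Teal 21, Pink 24, Purple 26. Teal eliminated.
Round 4: Pink 34, Purple 37. Purple has a majority (≥36).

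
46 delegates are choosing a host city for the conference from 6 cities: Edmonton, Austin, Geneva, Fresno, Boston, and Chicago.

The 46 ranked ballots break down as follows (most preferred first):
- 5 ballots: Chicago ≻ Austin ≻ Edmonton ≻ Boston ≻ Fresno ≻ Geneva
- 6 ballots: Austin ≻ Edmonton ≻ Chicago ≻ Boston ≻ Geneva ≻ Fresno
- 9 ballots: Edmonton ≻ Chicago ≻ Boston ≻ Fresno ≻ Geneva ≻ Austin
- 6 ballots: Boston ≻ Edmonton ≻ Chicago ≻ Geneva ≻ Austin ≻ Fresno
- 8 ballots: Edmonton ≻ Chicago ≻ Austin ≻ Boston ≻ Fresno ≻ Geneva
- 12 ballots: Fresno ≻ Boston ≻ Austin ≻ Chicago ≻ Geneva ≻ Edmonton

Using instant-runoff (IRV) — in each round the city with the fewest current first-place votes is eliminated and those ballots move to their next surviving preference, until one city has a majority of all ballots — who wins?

Round 1: Edmonton 17, Austin 6, Geneva 0, Fresno 12, Boston 6, Chicago 5. Geneva eliminated.
Round 2: Edmonton 17, Austin 6, Fresno 12, Boston 6, Chicago 5. Chicago eliminated.
Round 3: Edmonton 17, Austin 11, Fresno 12, Boston 6. Boston eliminated.
Round 4: Edmonton 23, Austin 11, Fresno 12. Austin eliminated.
Round 5: Edmonton 34, Fresno 12. Edmonton has a majority (≥24).

Edmonton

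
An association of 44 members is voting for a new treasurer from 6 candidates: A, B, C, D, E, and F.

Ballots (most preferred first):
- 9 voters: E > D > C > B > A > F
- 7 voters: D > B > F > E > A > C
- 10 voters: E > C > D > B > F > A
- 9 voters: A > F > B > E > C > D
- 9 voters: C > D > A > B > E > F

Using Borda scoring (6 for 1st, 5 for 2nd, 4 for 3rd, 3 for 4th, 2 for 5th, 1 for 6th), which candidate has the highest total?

D

A: 9×2 + 7×2 + 10×1 + 9×6 + 9×4 = 132
B: 9×3 + 7×5 + 10×3 + 9×4 + 9×3 = 155
C: 9×4 + 7×1 + 10×5 + 9×2 + 9×6 = 165
D: 9×5 + 7×6 + 10×4 + 9×1 + 9×5 = 181
E: 9×6 + 7×3 + 10×6 + 9×3 + 9×2 = 180
F: 9×1 + 7×4 + 10×2 + 9×5 + 9×1 = 111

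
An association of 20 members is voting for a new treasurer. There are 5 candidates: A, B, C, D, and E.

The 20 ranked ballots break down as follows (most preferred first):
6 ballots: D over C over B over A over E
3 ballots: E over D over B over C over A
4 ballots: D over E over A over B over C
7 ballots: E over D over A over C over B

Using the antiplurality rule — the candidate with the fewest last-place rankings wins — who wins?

Last-place votes: A 3, B 7, C 4, D 0, E 6.

D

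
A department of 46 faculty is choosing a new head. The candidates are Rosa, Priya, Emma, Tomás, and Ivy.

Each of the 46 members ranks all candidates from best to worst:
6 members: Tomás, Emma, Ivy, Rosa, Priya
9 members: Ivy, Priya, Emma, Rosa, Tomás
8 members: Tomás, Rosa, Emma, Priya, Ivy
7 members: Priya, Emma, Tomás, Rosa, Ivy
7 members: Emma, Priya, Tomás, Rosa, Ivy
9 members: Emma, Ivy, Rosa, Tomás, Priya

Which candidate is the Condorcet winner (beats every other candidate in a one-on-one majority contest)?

Emma

Emma vs Rosa: 38–8
Emma vs Priya: 30–16
Emma vs Tomás: 32–14
Emma vs Ivy: 37–9
Emma beats every other candidate.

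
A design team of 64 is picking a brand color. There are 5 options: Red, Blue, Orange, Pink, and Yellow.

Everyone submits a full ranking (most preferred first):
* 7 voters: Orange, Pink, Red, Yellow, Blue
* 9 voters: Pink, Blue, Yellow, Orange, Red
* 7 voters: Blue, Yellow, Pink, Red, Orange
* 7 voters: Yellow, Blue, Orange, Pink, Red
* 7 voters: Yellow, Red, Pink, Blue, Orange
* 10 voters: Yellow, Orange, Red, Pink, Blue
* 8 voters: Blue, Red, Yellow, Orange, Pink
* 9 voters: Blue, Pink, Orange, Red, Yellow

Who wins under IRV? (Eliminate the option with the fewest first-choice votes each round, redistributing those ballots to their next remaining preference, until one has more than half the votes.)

Blue

Round 1: Red 0, Blue 24, Orange 7, Pink 9, Yellow 24. Red eliminated.
Round 2: Blue 24, Orange 7, Pink 9, Yellow 24. Orange eliminated.
Round 3: Blue 24, Pink 16, Yellow 24. Pink eliminated.
Round 4: Blue 33, Yellow 31. Blue has a majority (≥33).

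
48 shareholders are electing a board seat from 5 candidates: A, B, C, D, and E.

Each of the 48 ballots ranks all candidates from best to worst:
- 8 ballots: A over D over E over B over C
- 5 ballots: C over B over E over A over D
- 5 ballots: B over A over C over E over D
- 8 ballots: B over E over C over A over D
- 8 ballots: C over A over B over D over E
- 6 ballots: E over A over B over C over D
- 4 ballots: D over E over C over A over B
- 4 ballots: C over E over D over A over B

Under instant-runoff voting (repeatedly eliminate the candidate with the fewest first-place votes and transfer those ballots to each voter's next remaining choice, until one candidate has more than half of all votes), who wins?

E

Round 1: A 8, B 13, C 17, D 4, E 6. D eliminated.
Round 2: A 8, B 13, C 17, E 10. A eliminated.
Round 3: B 13, C 17, E 18. B eliminated.
Round 4: C 22, E 26. E has a majority (≥25).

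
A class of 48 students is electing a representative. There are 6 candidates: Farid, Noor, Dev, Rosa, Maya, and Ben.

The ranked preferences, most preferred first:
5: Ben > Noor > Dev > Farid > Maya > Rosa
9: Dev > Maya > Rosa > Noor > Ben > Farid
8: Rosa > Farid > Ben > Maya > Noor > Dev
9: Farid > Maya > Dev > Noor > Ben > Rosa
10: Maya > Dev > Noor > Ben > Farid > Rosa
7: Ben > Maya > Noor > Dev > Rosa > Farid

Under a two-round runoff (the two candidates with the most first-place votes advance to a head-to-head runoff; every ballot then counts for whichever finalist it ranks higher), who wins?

Maya

Round 1 first-place votes: Farid 9, Noor 0, Dev 9, Rosa 8, Maya 10, Ben 12. Ben and Maya advance.
Runoff: Ben is ranked above Maya on 20 ballots, Maya above Ben on 28.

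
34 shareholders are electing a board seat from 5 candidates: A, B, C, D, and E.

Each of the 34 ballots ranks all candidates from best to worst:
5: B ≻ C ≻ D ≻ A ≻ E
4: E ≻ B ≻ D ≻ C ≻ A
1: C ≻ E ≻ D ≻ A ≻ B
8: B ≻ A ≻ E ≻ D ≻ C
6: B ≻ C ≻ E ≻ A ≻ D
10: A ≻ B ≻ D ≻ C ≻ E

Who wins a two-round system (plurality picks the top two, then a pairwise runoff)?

B

Round 1 first-place votes: A 10, B 19, C 1, D 0, E 4. B and A advance.
Runoff: B is ranked above A on 23 ballots, A above B on 11.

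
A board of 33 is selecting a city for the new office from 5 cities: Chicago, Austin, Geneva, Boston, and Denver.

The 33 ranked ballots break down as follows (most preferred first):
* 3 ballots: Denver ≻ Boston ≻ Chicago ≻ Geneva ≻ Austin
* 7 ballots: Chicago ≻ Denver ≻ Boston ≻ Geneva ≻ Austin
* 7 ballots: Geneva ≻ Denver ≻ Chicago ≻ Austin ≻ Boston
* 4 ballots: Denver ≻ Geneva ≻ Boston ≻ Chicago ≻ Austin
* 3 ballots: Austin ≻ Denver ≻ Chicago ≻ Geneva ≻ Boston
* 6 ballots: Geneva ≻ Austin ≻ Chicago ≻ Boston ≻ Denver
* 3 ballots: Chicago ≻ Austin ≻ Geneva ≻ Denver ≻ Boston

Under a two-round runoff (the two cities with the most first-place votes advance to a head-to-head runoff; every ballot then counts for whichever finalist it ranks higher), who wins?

Geneva

Round 1 first-place votes: Chicago 10, Austin 3, Geneva 13, Boston 0, Denver 7. Geneva and Chicago advance.
Runoff: Geneva is ranked above Chicago on 17 ballots, Chicago above Geneva on 16.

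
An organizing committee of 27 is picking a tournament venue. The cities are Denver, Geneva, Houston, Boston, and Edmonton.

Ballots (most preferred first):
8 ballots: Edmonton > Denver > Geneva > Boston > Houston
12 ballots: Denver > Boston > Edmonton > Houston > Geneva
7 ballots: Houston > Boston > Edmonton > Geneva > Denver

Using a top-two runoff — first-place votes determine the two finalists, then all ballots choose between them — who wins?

Edmonton

Round 1 first-place votes: Denver 12, Geneva 0, Houston 7, Boston 0, Edmonton 8. Denver and Edmonton advance.
Runoff: Denver is ranked above Edmonton on 12 ballots, Edmonton above Denver on 15.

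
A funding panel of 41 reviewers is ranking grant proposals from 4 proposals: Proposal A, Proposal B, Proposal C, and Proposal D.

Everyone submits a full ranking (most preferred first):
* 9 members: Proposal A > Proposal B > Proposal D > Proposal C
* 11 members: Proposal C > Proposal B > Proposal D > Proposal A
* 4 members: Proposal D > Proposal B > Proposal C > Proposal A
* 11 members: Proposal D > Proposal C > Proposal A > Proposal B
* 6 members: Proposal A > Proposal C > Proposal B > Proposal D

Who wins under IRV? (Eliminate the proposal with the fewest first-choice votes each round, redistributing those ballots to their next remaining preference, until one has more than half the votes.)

Proposal D

Round 1: Proposal A 15, Proposal B 0, Proposal C 11, Proposal D 15. Proposal B eliminated.
Round 2: Proposal A 15, Proposal C 11, Proposal D 15. Proposal C eliminated.
Round 3: Proposal A 15, Proposal D 26. Proposal D has a majority (≥21).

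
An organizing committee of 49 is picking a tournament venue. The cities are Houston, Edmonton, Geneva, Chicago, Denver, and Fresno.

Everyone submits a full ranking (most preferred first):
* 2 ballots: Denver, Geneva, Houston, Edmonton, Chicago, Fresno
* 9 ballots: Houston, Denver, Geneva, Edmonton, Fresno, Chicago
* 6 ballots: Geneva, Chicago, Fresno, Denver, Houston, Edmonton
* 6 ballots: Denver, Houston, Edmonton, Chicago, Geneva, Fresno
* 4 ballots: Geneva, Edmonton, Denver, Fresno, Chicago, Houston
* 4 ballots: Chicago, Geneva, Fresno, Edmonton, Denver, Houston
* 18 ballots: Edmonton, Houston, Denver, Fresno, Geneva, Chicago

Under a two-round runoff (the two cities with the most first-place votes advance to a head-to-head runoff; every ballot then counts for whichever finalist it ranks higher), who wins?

Geneva

Round 1 first-place votes: Houston 9, Edmonton 18, Geneva 10, Chicago 4, Denver 8, Fresno 0. Edmonton and Geneva advance.
Runoff: Edmonton is ranked above Geneva on 24 ballots, Geneva above Edmonton on 25.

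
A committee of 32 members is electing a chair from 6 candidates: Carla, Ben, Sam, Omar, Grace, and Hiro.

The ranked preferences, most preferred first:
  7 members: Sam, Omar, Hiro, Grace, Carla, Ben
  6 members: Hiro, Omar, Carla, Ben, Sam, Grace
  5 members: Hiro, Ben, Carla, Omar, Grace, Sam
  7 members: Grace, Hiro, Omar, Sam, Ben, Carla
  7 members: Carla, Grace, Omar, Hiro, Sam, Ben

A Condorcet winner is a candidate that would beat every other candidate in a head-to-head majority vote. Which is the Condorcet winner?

Hiro

Hiro vs Carla: 25–7
Hiro vs Ben: 32–0
Hiro vs Sam: 25–7
Hiro vs Omar: 18–14
Hiro vs Grace: 18–14
Hiro beats every other candidate.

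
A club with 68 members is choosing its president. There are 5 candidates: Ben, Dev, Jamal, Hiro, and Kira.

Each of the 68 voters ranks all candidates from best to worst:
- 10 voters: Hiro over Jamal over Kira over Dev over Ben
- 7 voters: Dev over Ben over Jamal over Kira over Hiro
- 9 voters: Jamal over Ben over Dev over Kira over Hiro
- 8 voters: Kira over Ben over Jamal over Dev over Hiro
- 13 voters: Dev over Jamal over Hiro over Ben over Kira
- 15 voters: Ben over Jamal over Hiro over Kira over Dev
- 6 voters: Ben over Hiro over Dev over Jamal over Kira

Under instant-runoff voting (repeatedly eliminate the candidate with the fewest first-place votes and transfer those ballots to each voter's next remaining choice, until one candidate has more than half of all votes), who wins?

Ben

Round 1: Ben 21, Dev 20, Jamal 9, Hiro 10, Kira 8. Kira eliminated.
Round 2: Ben 29, Dev 20, Jamal 9, Hiro 10. Jamal eliminated.
Round 3: Ben 38, Dev 20, Hiro 10. Ben has a majority (≥35).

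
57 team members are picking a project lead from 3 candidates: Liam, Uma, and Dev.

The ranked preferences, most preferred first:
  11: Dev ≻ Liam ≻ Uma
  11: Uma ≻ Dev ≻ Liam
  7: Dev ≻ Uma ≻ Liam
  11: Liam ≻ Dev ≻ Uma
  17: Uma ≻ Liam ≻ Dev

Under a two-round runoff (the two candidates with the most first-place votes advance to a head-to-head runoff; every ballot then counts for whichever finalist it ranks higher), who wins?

Dev

Round 1 first-place votes: Liam 11, Uma 28, Dev 18. Uma and Dev advance.
Runoff: Uma is ranked above Dev on 28 ballots, Dev above Uma on 29.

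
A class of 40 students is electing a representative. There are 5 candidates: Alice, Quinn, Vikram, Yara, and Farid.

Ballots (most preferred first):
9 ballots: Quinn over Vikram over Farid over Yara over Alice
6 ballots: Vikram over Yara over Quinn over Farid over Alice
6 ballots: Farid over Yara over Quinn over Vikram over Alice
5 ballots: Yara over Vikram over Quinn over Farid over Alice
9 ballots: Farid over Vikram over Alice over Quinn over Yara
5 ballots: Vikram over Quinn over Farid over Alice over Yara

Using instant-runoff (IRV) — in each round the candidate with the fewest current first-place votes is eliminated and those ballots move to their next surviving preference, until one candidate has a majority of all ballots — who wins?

Round 1: Alice 0, Quinn 9, Vikram 11, Yara 5, Farid 15. Alice eliminated.
Round 2: Quinn 9, Vikram 11, Yara 5, Farid 15. Yara eliminated.
Round 3: Quinn 9, Vikram 16, Farid 15. Quinn eliminated.
Round 4: Vikram 25, Farid 15. Vikram has a majority (≥21).

Vikram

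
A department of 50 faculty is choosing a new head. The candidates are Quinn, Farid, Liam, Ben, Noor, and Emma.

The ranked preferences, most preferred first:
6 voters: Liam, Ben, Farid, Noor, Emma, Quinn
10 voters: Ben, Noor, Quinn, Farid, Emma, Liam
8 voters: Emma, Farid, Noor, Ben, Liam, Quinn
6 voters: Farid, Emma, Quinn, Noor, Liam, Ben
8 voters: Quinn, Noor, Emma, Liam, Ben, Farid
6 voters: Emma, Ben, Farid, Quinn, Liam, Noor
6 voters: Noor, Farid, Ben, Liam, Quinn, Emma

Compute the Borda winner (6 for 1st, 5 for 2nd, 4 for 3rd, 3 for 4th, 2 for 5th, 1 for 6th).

Quinn: 6×1 + 10×4 + 8×1 + 6×4 + 8×6 + 6×3 + 6×2 = 156
Farid: 6×4 + 10×3 + 8×5 + 6×6 + 8×1 + 6×4 + 6×5 = 192
Liam: 6×6 + 10×1 + 8×2 + 6×2 + 8×3 + 6×2 + 6×3 = 128
Ben: 6×5 + 10×6 + 8×3 + 6×1 + 8×2 + 6×5 + 6×4 = 190
Noor: 6×3 + 10×5 + 8×4 + 6×3 + 8×5 + 6×1 + 6×6 = 200
Emma: 6×2 + 10×2 + 8×6 + 6×5 + 8×4 + 6×6 + 6×1 = 184

Noor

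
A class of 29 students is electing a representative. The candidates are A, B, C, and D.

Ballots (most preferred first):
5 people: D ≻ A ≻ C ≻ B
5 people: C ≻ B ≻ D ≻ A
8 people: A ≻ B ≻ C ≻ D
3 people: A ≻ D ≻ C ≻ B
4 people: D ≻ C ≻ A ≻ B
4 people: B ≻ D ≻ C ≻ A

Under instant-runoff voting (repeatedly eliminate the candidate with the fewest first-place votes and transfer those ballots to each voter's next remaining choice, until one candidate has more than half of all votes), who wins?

D

Round 1: A 11, B 4, C 5, D 9. B eliminated.
Round 2: A 11, C 5, D 13. C eliminated.
Round 3: A 11, D 18. D has a majority (≥15).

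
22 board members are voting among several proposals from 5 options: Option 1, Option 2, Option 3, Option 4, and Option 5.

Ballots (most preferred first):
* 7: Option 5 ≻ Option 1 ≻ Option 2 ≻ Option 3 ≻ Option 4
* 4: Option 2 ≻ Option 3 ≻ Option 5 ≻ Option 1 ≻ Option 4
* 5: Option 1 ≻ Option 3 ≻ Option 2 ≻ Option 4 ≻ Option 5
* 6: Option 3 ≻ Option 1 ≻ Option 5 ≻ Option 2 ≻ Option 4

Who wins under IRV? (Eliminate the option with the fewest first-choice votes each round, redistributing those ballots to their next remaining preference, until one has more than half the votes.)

Round 1: Option 1 5, Option 2 4, Option 3 6, Option 4 0, Option 5 7. Option 4 eliminated.
Round 2: Option 1 5, Option 2 4, Option 3 6, Option 5 7. Option 2 eliminated.
Round 3: Option 1 5, Option 3 10, Option 5 7. Option 1 eliminated.
Round 4: Option 3 15, Option 5 7. Option 3 has a majority (≥12).

Option 3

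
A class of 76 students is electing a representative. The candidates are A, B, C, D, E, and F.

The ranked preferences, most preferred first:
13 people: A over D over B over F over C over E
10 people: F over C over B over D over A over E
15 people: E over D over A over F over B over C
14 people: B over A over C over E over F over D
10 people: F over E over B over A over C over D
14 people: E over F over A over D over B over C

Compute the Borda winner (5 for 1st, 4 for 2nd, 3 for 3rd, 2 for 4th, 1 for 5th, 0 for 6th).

A: 13×5 + 10×1 + 15×3 + 14×4 + 10×2 + 14×3 = 238
B: 13×3 + 10×3 + 15×1 + 14×5 + 10×3 + 14×1 = 198
C: 13×1 + 10×4 + 15×0 + 14×3 + 10×1 + 14×0 = 105
D: 13×4 + 10×2 + 15×4 + 14×0 + 10×0 + 14×2 = 160
E: 13×0 + 10×0 + 15×5 + 14×2 + 10×4 + 14×5 = 213
F: 13×2 + 10×5 + 15×2 + 14×1 + 10×5 + 14×4 = 226

A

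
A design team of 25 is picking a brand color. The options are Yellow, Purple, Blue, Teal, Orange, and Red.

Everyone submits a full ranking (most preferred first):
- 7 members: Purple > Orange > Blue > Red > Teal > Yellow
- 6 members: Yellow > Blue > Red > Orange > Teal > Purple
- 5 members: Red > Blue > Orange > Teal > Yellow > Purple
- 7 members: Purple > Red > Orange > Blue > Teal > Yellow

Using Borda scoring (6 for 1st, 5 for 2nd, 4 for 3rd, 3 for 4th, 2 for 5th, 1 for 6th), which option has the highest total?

Red

Yellow: 7×1 + 6×6 + 5×2 + 7×1 = 60
Purple: 7×6 + 6×1 + 5×1 + 7×6 = 95
Blue: 7×4 + 6×5 + 5×5 + 7×3 = 104
Teal: 7×2 + 6×2 + 5×3 + 7×2 = 55
Orange: 7×5 + 6×3 + 5×4 + 7×4 = 101
Red: 7×3 + 6×4 + 5×6 + 7×5 = 110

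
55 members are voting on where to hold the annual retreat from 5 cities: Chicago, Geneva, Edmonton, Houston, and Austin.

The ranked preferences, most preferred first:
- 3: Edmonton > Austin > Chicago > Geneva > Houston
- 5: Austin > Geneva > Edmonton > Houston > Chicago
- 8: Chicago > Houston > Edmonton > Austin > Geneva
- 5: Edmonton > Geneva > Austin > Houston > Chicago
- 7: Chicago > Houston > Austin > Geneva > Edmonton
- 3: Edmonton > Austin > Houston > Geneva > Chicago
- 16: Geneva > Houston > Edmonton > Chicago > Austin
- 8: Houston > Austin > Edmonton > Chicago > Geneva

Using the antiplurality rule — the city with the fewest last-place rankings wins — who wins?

Last-place votes: Chicago 13, Geneva 16, Edmonton 7, Houston 3, Austin 16.

Houston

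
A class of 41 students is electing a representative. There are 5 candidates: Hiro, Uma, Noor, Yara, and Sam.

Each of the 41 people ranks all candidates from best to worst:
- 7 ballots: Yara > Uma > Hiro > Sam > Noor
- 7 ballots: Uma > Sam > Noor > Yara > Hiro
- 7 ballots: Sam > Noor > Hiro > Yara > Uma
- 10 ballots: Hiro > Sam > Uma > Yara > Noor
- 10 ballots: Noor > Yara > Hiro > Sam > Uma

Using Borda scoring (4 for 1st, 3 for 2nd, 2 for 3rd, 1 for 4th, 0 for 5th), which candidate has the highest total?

Sam

Hiro: 7×2 + 7×0 + 7×2 + 10×4 + 10×2 = 88
Uma: 7×3 + 7×4 + 7×0 + 10×2 + 10×0 = 69
Noor: 7×0 + 7×2 + 7×3 + 10×0 + 10×4 = 75
Yara: 7×4 + 7×1 + 7×1 + 10×1 + 10×3 = 82
Sam: 7×1 + 7×3 + 7×4 + 10×3 + 10×1 = 96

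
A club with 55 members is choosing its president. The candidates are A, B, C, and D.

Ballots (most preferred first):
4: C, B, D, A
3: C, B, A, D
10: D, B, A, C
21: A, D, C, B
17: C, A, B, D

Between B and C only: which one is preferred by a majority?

B is ranked above C on 10 ballots; C above B on 45.

C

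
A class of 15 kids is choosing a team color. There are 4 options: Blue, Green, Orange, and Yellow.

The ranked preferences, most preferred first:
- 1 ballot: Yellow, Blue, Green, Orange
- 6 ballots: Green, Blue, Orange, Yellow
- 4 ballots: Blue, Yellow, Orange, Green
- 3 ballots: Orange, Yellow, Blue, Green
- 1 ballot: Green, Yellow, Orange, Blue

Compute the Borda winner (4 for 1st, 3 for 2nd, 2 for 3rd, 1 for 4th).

Blue: 1×3 + 6×3 + 4×4 + 3×2 + 1×1 = 44
Green: 1×2 + 6×4 + 4×1 + 3×1 + 1×4 = 37
Orange: 1×1 + 6×2 + 4×2 + 3×4 + 1×2 = 35
Yellow: 1×4 + 6×1 + 4×3 + 3×3 + 1×3 = 34

Blue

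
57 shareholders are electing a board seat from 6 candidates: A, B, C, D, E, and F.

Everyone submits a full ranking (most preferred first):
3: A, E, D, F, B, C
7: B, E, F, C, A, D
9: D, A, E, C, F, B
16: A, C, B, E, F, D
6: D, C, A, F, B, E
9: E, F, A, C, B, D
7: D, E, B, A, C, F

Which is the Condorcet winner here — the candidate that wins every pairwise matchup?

A vs B: 43–14
A vs C: 44–13
A vs D: 35–22
A vs E: 34–23
A vs F: 41–16
A beats every other candidate.

A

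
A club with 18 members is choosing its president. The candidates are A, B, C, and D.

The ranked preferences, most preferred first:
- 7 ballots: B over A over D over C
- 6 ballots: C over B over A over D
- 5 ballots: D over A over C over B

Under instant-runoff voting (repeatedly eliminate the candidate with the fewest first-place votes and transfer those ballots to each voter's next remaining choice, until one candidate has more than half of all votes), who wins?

Round 1: A 0, B 7, C 6, D 5. A eliminated.
Round 2: B 7, C 6, D 5. D eliminated.
Round 3: B 7, C 11. C has a majority (≥10).

C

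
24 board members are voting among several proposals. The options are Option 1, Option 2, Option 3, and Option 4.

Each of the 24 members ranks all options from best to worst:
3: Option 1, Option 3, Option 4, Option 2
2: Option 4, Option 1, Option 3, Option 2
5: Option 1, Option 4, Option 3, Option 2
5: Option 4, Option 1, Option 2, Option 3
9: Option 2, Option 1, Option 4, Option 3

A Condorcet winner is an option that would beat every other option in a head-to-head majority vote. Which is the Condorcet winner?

Option 1

Option 1 vs Option 2: 15–9
Option 1 vs Option 3: 24–0
Option 1 vs Option 4: 17–7
Option 1 beats every other option.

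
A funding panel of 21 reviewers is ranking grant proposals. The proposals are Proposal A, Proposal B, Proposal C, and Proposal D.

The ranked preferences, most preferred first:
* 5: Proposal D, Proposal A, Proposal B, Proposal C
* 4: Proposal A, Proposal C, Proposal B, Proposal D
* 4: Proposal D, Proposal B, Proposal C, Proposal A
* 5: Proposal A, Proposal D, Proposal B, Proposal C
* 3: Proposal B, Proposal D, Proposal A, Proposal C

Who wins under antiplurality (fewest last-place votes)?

Last-place votes: Proposal A 4, Proposal B 0, Proposal C 13, Proposal D 4.

Proposal B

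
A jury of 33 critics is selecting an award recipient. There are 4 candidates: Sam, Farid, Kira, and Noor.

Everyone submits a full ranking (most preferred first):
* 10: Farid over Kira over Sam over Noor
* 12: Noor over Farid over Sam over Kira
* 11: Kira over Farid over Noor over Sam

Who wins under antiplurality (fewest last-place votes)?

Last-place votes: Sam 11, Farid 0, Kira 12, Noor 10.

Farid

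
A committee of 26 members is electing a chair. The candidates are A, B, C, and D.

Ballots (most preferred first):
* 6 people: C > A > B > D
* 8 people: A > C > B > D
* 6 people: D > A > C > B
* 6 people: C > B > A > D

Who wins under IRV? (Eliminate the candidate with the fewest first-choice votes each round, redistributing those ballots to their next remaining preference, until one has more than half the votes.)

A

Round 1: A 8, B 0, C 12, D 6. B eliminated.
Round 2: A 8, C 12, D 6. D eliminated.
Round 3: A 14, C 12. A has a majority (≥14).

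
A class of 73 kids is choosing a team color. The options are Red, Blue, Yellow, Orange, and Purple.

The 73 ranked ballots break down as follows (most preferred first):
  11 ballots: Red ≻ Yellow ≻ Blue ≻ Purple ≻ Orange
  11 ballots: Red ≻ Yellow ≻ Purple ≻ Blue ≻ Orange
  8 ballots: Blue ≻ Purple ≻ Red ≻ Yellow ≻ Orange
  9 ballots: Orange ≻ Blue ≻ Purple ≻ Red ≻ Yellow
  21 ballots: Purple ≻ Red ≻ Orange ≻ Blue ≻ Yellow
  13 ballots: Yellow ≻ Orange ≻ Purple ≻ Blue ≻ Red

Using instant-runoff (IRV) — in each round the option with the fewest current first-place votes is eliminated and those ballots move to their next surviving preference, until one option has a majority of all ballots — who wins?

Purple

Round 1: Red 22, Blue 8, Yellow 13, Orange 9, Purple 21. Blue eliminated.
Round 2: Red 22, Yellow 13, Orange 9, Purple 29. Orange eliminated.
Round 3: Red 22, Yellow 13, Purple 38. Purple has a majority (≥37).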